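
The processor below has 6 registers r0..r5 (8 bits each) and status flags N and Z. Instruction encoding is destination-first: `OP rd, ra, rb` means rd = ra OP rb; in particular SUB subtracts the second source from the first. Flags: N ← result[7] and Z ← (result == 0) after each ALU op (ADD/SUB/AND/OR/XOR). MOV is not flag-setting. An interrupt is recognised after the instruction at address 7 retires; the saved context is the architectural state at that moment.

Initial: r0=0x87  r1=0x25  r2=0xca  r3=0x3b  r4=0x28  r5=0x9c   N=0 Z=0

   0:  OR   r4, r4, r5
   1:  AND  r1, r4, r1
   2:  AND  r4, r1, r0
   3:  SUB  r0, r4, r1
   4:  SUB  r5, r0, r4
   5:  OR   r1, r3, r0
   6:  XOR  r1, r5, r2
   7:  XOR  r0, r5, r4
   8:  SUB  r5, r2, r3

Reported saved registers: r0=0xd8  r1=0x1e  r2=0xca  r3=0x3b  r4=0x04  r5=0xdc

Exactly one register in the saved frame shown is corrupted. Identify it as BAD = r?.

after  0: r0=0x87 r1=0x25 r2=0xca r3=0x3b r4=0xbc r5=0x9c  N=1 Z=0
after  1: r0=0x87 r1=0x24 r2=0xca r3=0x3b r4=0xbc r5=0x9c  N=0 Z=0
after  2: r0=0x87 r1=0x24 r2=0xca r3=0x3b r4=0x04 r5=0x9c  N=0 Z=0
after  3: r0=0xe0 r1=0x24 r2=0xca r3=0x3b r4=0x04 r5=0x9c  N=1 Z=0
after  4: r0=0xe0 r1=0x24 r2=0xca r3=0x3b r4=0x04 r5=0xdc  N=1 Z=0
after  5: r0=0xe0 r1=0xfb r2=0xca r3=0x3b r4=0x04 r5=0xdc  N=1 Z=0
after  6: r0=0xe0 r1=0x16 r2=0xca r3=0x3b r4=0x04 r5=0xdc  N=0 Z=0
after  7: r0=0xd8 r1=0x16 r2=0xca r3=0x3b r4=0x04 r5=0xdc  N=1 Z=0
-- IRQ taken; context saved, return-PC = 8 --
mismatch: r1: reported 0x1e vs actual 0x16

BAD = r1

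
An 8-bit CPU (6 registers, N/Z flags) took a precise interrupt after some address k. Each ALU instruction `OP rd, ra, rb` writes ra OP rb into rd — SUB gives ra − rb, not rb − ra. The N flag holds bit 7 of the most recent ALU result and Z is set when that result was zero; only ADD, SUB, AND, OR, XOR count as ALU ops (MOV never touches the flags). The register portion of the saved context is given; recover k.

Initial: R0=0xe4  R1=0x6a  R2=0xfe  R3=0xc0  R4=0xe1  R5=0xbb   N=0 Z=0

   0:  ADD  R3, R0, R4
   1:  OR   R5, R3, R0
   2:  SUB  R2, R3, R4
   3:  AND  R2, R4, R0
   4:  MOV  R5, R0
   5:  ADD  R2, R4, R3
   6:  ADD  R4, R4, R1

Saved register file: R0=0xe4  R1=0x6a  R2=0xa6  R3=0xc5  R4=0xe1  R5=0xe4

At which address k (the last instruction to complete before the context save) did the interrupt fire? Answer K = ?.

after  0: R0=0xe4 R1=0x6a R2=0xfe R3=0xc5 R4=0xe1 R5=0xbb  N=1 Z=0
after  1: R0=0xe4 R1=0x6a R2=0xfe R3=0xc5 R4=0xe1 R5=0xe5  N=1 Z=0
after  2: R0=0xe4 R1=0x6a R2=0xe4 R3=0xc5 R4=0xe1 R5=0xe5  N=1 Z=0
after  3: R0=0xe4 R1=0x6a R2=0xe0 R3=0xc5 R4=0xe1 R5=0xe5  N=1 Z=0
after  4: R0=0xe4 R1=0x6a R2=0xe0 R3=0xc5 R4=0xe1 R5=0xe4  N=1 Z=0
after  5: R0=0xe4 R1=0x6a R2=0xa6 R3=0xc5 R4=0xe1 R5=0xe4  N=1 Z=0
-- IRQ taken; context saved, return-PC = 6 --

K = 5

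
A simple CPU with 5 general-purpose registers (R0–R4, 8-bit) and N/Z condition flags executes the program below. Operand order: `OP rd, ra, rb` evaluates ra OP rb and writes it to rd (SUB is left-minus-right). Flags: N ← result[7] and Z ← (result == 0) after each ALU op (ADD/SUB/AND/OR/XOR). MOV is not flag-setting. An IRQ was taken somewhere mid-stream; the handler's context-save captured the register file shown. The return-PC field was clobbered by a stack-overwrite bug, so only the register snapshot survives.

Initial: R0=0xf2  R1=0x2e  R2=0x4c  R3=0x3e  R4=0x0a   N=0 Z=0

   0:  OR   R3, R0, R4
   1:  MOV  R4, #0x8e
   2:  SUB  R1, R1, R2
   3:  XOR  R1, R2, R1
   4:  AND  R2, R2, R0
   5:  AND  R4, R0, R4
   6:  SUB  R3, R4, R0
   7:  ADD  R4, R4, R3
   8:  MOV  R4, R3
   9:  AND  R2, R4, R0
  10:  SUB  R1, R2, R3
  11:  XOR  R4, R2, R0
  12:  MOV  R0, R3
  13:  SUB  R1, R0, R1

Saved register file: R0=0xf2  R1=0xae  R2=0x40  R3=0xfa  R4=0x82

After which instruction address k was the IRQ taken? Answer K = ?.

K = 5

after  0: R0=0xf2 R1=0x2e R2=0x4c R3=0xfa R4=0x0a  N=1 Z=0
after  1: R0=0xf2 R1=0x2e R2=0x4c R3=0xfa R4=0x8e  N=1 Z=0
after  2: R0=0xf2 R1=0xe2 R2=0x4c R3=0xfa R4=0x8e  N=1 Z=0
after  3: R0=0xf2 R1=0xae R2=0x4c R3=0xfa R4=0x8e  N=1 Z=0
after  4: R0=0xf2 R1=0xae R2=0x40 R3=0xfa R4=0x8e  N=0 Z=0
after  5: R0=0xf2 R1=0xae R2=0x40 R3=0xfa R4=0x82  N=1 Z=0
-- IRQ taken; context saved, return-PC = 6 --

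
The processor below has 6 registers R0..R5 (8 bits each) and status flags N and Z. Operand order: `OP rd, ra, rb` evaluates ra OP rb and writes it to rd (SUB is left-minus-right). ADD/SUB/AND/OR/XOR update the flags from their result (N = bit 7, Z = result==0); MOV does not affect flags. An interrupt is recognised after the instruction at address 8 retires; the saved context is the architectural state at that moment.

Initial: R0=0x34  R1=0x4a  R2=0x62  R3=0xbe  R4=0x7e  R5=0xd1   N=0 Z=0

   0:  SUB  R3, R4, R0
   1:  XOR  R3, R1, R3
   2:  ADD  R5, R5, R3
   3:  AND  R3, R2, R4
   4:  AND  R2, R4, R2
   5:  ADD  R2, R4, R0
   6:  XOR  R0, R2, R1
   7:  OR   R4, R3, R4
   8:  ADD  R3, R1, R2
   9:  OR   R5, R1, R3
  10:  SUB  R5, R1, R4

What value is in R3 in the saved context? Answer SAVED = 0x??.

after  0: R0=0x34 R1=0x4a R2=0x62 R3=0x4a R4=0x7e R5=0xd1  N=0 Z=0
after  1: R0=0x34 R1=0x4a R2=0x62 R3=0x00 R4=0x7e R5=0xd1  N=0 Z=1
after  2: R0=0x34 R1=0x4a R2=0x62 R3=0x00 R4=0x7e R5=0xd1  N=1 Z=0
after  3: R0=0x34 R1=0x4a R2=0x62 R3=0x62 R4=0x7e R5=0xd1  N=0 Z=0
after  4: R0=0x34 R1=0x4a R2=0x62 R3=0x62 R4=0x7e R5=0xd1  N=0 Z=0
after  5: R0=0x34 R1=0x4a R2=0xb2 R3=0x62 R4=0x7e R5=0xd1  N=1 Z=0
after  6: R0=0xf8 R1=0x4a R2=0xb2 R3=0x62 R4=0x7e R5=0xd1  N=1 Z=0
after  7: R0=0xf8 R1=0x4a R2=0xb2 R3=0x62 R4=0x7e R5=0xd1  N=0 Z=0
after  8: R0=0xf8 R1=0x4a R2=0xb2 R3=0xfc R4=0x7e R5=0xd1  N=1 Z=0
-- IRQ taken; context saved, return-PC = 9 --

SAVED = 0xfc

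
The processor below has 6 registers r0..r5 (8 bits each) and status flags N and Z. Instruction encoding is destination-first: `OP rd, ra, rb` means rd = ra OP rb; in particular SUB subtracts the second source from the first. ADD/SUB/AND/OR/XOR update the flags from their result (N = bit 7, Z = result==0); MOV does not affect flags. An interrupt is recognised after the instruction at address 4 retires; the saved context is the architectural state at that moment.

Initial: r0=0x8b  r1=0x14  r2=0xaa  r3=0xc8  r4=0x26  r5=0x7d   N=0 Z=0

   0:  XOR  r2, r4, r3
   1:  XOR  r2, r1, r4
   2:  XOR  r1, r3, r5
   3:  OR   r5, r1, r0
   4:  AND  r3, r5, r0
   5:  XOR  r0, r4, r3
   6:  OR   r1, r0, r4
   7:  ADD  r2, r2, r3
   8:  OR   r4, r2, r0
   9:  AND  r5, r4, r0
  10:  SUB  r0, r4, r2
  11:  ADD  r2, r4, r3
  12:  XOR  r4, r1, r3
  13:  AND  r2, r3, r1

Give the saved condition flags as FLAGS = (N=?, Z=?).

after  0: r0=0x8b r1=0x14 r2=0xee r3=0xc8 r4=0x26 r5=0x7d  N=1 Z=0
after  1: r0=0x8b r1=0x14 r2=0x32 r3=0xc8 r4=0x26 r5=0x7d  N=0 Z=0
after  2: r0=0x8b r1=0xb5 r2=0x32 r3=0xc8 r4=0x26 r5=0x7d  N=1 Z=0
after  3: r0=0x8b r1=0xb5 r2=0x32 r3=0xc8 r4=0x26 r5=0xbf  N=1 Z=0
after  4: r0=0x8b r1=0xb5 r2=0x32 r3=0x8b r4=0x26 r5=0xbf  N=1 Z=0
-- IRQ taken; context saved, return-PC = 5 --

FLAGS = (N=1, Z=0)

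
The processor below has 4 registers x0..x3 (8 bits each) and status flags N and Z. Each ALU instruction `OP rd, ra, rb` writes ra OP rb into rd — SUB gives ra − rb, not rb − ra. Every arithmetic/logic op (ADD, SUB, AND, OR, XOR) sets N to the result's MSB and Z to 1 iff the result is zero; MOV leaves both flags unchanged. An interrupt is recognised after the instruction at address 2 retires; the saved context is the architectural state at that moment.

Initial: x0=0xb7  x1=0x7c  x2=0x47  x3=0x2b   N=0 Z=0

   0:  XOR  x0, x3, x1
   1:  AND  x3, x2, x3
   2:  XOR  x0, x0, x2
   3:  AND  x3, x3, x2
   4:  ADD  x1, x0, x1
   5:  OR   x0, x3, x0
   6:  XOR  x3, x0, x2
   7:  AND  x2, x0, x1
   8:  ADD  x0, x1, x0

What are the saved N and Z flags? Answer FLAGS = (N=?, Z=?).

after  0: x0=0x57 x1=0x7c x2=0x47 x3=0x2b  N=0 Z=0
after  1: x0=0x57 x1=0x7c x2=0x47 x3=0x03  N=0 Z=0
after  2: x0=0x10 x1=0x7c x2=0x47 x3=0x03  N=0 Z=0
-- IRQ taken; context saved, return-PC = 3 --

FLAGS = (N=0, Z=0)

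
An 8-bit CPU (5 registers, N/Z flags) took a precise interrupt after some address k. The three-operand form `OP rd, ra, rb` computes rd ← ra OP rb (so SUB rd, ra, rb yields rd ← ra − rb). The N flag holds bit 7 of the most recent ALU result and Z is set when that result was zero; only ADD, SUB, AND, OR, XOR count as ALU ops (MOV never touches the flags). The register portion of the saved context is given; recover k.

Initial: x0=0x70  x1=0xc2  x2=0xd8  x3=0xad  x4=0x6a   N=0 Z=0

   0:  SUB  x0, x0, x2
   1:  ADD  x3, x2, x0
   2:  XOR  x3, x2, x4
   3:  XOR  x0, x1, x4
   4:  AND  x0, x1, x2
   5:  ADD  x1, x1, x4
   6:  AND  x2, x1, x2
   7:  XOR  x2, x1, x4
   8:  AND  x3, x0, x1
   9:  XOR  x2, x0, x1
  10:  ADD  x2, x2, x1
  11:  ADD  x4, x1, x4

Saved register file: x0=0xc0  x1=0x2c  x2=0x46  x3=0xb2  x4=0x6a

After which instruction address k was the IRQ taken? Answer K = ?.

K = 7

after  0: x0=0x98 x1=0xc2 x2=0xd8 x3=0xad x4=0x6a  N=1 Z=0
after  1: x0=0x98 x1=0xc2 x2=0xd8 x3=0x70 x4=0x6a  N=0 Z=0
after  2: x0=0x98 x1=0xc2 x2=0xd8 x3=0xb2 x4=0x6a  N=1 Z=0
after  3: x0=0xa8 x1=0xc2 x2=0xd8 x3=0xb2 x4=0x6a  N=1 Z=0
after  4: x0=0xc0 x1=0xc2 x2=0xd8 x3=0xb2 x4=0x6a  N=1 Z=0
after  5: x0=0xc0 x1=0x2c x2=0xd8 x3=0xb2 x4=0x6a  N=0 Z=0
after  6: x0=0xc0 x1=0x2c x2=0x08 x3=0xb2 x4=0x6a  N=0 Z=0
after  7: x0=0xc0 x1=0x2c x2=0x46 x3=0xb2 x4=0x6a  N=0 Z=0
-- IRQ taken; context saved, return-PC = 8 --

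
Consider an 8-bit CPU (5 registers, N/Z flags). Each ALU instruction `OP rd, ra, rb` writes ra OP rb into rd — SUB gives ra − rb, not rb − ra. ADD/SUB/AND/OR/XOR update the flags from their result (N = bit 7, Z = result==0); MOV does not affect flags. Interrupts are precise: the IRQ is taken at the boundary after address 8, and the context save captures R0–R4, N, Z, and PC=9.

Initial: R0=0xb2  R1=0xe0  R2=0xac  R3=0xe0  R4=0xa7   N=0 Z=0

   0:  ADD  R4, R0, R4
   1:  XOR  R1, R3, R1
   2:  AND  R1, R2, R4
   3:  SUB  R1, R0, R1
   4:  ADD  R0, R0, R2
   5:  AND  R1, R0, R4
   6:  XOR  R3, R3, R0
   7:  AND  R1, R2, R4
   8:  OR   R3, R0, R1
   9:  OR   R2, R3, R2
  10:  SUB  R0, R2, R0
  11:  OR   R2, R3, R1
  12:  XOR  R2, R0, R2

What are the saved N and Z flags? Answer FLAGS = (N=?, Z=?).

FLAGS = (N=0, Z=0)

after  0: R0=0xb2 R1=0xe0 R2=0xac R3=0xe0 R4=0x59  N=0 Z=0
after  1: R0=0xb2 R1=0x00 R2=0xac R3=0xe0 R4=0x59  N=0 Z=1
after  2: R0=0xb2 R1=0x08 R2=0xac R3=0xe0 R4=0x59  N=0 Z=0
after  3: R0=0xb2 R1=0xaa R2=0xac R3=0xe0 R4=0x59  N=1 Z=0
after  4: R0=0x5e R1=0xaa R2=0xac R3=0xe0 R4=0x59  N=0 Z=0
after  5: R0=0x5e R1=0x58 R2=0xac R3=0xe0 R4=0x59  N=0 Z=0
after  6: R0=0x5e R1=0x58 R2=0xac R3=0xbe R4=0x59  N=1 Z=0
after  7: R0=0x5e R1=0x08 R2=0xac R3=0xbe R4=0x59  N=0 Z=0
after  8: R0=0x5e R1=0x08 R2=0xac R3=0x5e R4=0x59  N=0 Z=0
-- IRQ taken; context saved, return-PC = 9 --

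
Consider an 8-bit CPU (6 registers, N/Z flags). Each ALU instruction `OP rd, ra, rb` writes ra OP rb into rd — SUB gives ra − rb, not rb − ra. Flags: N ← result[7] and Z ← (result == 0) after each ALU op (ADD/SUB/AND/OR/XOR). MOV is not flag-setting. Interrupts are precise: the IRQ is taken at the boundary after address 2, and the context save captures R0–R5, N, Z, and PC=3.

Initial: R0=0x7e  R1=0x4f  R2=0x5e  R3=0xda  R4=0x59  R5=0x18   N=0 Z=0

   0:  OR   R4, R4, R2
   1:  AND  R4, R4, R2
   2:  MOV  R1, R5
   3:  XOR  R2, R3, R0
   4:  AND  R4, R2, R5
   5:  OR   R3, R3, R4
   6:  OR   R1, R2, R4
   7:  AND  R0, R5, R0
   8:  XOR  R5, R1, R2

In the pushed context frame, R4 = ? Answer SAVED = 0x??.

after  0: R0=0x7e R1=0x4f R2=0x5e R3=0xda R4=0x5f R5=0x18  N=0 Z=0
after  1: R0=0x7e R1=0x4f R2=0x5e R3=0xda R4=0x5e R5=0x18  N=0 Z=0
after  2: R0=0x7e R1=0x18 R2=0x5e R3=0xda R4=0x5e R5=0x18  N=0 Z=0
-- IRQ taken; context saved, return-PC = 3 --

SAVED = 0x5e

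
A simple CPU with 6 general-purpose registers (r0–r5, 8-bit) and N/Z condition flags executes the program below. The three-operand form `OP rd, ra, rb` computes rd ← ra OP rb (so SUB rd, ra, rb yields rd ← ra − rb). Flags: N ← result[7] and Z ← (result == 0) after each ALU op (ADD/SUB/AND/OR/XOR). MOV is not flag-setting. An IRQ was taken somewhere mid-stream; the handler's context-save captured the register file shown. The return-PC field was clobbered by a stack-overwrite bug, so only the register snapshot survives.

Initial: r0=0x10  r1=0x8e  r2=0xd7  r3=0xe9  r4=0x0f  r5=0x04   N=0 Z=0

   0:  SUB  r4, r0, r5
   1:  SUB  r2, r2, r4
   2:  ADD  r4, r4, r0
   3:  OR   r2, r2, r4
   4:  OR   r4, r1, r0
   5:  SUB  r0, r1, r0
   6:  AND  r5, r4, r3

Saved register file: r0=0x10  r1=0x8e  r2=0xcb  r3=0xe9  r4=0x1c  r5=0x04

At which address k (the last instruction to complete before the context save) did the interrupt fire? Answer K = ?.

K = 2

after  0: r0=0x10 r1=0x8e r2=0xd7 r3=0xe9 r4=0x0c r5=0x04  N=0 Z=0
after  1: r0=0x10 r1=0x8e r2=0xcb r3=0xe9 r4=0x0c r5=0x04  N=1 Z=0
after  2: r0=0x10 r1=0x8e r2=0xcb r3=0xe9 r4=0x1c r5=0x04  N=0 Z=0
-- IRQ taken; context saved, return-PC = 3 --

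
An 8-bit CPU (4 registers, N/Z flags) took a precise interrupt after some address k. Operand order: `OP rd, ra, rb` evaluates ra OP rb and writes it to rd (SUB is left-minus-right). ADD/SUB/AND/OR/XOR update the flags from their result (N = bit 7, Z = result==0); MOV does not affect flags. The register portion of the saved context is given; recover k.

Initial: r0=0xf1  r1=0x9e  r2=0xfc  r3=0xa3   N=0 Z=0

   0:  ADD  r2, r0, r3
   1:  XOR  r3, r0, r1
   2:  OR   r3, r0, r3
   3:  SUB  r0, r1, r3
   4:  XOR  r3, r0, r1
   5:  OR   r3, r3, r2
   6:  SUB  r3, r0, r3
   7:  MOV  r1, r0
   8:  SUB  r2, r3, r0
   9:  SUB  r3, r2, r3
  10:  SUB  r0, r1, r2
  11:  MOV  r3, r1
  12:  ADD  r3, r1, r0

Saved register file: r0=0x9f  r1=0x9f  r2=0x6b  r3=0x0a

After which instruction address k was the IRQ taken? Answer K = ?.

K = 8

after  0: r0=0xf1 r1=0x9e r2=0x94 r3=0xa3  N=1 Z=0
after  1: r0=0xf1 r1=0x9e r2=0x94 r3=0x6f  N=0 Z=0
after  2: r0=0xf1 r1=0x9e r2=0x94 r3=0xff  N=1 Z=0
after  3: r0=0x9f r1=0x9e r2=0x94 r3=0xff  N=1 Z=0
after  4: r0=0x9f r1=0x9e r2=0x94 r3=0x01  N=0 Z=0
after  5: r0=0x9f r1=0x9e r2=0x94 r3=0x95  N=1 Z=0
after  6: r0=0x9f r1=0x9e r2=0x94 r3=0x0a  N=0 Z=0
after  7: r0=0x9f r1=0x9f r2=0x94 r3=0x0a  N=0 Z=0
after  8: r0=0x9f r1=0x9f r2=0x6b r3=0x0a  N=0 Z=0
-- IRQ taken; context saved, return-PC = 9 --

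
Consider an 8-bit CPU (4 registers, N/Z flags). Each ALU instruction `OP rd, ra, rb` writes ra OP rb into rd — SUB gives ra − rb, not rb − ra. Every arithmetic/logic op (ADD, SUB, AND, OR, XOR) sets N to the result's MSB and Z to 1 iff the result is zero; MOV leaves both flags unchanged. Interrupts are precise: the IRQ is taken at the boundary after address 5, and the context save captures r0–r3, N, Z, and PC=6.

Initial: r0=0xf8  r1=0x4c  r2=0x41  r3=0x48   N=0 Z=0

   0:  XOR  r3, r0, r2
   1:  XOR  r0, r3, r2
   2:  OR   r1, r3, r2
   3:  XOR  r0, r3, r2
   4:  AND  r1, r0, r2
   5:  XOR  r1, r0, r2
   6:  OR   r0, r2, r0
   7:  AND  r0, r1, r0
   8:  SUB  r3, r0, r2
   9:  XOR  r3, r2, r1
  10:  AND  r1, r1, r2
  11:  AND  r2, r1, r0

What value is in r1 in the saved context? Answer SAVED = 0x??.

after  0: r0=0xf8 r1=0x4c r2=0x41 r3=0xb9  N=1 Z=0
after  1: r0=0xf8 r1=0x4c r2=0x41 r3=0xb9  N=1 Z=0
after  2: r0=0xf8 r1=0xf9 r2=0x41 r3=0xb9  N=1 Z=0
after  3: r0=0xf8 r1=0xf9 r2=0x41 r3=0xb9  N=1 Z=0
after  4: r0=0xf8 r1=0x40 r2=0x41 r3=0xb9  N=0 Z=0
after  5: r0=0xf8 r1=0xb9 r2=0x41 r3=0xb9  N=1 Z=0
-- IRQ taken; context saved, return-PC = 6 --

SAVED = 0xb9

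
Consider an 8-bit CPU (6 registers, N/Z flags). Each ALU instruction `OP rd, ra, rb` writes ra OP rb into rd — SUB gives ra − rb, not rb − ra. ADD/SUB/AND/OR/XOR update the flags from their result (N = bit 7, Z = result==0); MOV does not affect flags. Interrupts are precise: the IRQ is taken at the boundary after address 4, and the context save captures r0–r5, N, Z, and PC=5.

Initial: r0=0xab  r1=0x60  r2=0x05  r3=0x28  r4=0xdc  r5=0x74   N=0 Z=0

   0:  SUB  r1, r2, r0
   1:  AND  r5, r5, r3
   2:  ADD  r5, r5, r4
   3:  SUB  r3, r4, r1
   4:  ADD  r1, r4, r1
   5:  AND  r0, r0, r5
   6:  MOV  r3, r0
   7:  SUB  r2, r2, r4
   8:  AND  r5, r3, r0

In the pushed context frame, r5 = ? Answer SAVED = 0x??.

SAVED = 0xfc

after  0: r0=0xab r1=0x5a r2=0x05 r3=0x28 r4=0xdc r5=0x74  N=0 Z=0
after  1: r0=0xab r1=0x5a r2=0x05 r3=0x28 r4=0xdc r5=0x20  N=0 Z=0
after  2: r0=0xab r1=0x5a r2=0x05 r3=0x28 r4=0xdc r5=0xfc  N=1 Z=0
after  3: r0=0xab r1=0x5a r2=0x05 r3=0x82 r4=0xdc r5=0xfc  N=1 Z=0
after  4: r0=0xab r1=0x36 r2=0x05 r3=0x82 r4=0xdc r5=0xfc  N=0 Z=0
-- IRQ taken; context saved, return-PC = 5 --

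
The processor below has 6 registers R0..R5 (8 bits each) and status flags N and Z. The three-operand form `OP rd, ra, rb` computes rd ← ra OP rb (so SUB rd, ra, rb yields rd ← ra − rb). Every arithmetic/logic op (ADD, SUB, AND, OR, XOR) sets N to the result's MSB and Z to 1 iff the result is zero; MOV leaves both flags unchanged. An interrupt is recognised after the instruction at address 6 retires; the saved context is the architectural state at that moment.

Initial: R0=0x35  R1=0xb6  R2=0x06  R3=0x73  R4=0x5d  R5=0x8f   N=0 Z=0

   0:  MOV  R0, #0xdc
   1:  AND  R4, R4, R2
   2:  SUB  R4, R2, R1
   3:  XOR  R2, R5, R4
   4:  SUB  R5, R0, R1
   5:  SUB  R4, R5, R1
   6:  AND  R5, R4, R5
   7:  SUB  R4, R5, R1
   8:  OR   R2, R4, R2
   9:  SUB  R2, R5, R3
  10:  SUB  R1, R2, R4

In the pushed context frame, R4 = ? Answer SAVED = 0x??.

SAVED = 0x70

after  0: R0=0xdc R1=0xb6 R2=0x06 R3=0x73 R4=0x5d R5=0x8f  N=0 Z=0
after  1: R0=0xdc R1=0xb6 R2=0x06 R3=0x73 R4=0x04 R5=0x8f  N=0 Z=0
after  2: R0=0xdc R1=0xb6 R2=0x06 R3=0x73 R4=0x50 R5=0x8f  N=0 Z=0
after  3: R0=0xdc R1=0xb6 R2=0xdf R3=0x73 R4=0x50 R5=0x8f  N=1 Z=0
after  4: R0=0xdc R1=0xb6 R2=0xdf R3=0x73 R4=0x50 R5=0x26  N=0 Z=0
after  5: R0=0xdc R1=0xb6 R2=0xdf R3=0x73 R4=0x70 R5=0x26  N=0 Z=0
after  6: R0=0xdc R1=0xb6 R2=0xdf R3=0x73 R4=0x70 R5=0x20  N=0 Z=0
-- IRQ taken; context saved, return-PC = 7 --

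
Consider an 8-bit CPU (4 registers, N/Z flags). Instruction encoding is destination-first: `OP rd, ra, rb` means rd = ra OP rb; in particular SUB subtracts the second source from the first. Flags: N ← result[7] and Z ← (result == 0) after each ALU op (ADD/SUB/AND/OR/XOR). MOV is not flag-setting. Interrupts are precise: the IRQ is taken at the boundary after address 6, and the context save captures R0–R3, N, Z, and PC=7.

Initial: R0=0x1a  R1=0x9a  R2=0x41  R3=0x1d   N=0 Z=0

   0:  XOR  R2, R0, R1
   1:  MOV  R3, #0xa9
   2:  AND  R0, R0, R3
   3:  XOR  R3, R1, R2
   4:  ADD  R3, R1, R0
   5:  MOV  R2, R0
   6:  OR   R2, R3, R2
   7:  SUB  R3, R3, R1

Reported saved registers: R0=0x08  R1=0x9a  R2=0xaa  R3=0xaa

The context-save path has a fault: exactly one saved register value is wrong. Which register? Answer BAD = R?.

after  0: R0=0x1a R1=0x9a R2=0x80 R3=0x1d  N=1 Z=0
after  1: R0=0x1a R1=0x9a R2=0x80 R3=0xa9  N=1 Z=0
after  2: R0=0x08 R1=0x9a R2=0x80 R3=0xa9  N=0 Z=0
after  3: R0=0x08 R1=0x9a R2=0x80 R3=0x1a  N=0 Z=0
after  4: R0=0x08 R1=0x9a R2=0x80 R3=0xa2  N=1 Z=0
after  5: R0=0x08 R1=0x9a R2=0x08 R3=0xa2  N=1 Z=0
after  6: R0=0x08 R1=0x9a R2=0xaa R3=0xa2  N=1 Z=0
-- IRQ taken; context saved, return-PC = 7 --
mismatch: R3: reported 0xaa vs actual 0xa2

BAD = R3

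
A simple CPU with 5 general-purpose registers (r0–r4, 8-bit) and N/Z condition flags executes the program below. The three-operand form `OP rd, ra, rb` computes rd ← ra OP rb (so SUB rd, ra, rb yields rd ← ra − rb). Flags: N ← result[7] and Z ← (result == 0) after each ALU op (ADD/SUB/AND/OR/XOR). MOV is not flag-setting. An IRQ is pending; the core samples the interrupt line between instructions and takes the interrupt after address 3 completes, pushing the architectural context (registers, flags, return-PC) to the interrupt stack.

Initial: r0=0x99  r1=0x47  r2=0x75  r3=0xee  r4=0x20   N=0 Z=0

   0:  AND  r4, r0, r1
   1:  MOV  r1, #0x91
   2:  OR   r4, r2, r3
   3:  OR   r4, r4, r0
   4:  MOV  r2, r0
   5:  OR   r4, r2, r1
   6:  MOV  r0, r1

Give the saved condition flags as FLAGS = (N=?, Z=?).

after  0: r0=0x99 r1=0x47 r2=0x75 r3=0xee r4=0x01  N=0 Z=0
after  1: r0=0x99 r1=0x91 r2=0x75 r3=0xee r4=0x01  N=0 Z=0
after  2: r0=0x99 r1=0x91 r2=0x75 r3=0xee r4=0xff  N=1 Z=0
after  3: r0=0x99 r1=0x91 r2=0x75 r3=0xee r4=0xff  N=1 Z=0
-- IRQ taken; context saved, return-PC = 4 --

FLAGS = (N=1, Z=0)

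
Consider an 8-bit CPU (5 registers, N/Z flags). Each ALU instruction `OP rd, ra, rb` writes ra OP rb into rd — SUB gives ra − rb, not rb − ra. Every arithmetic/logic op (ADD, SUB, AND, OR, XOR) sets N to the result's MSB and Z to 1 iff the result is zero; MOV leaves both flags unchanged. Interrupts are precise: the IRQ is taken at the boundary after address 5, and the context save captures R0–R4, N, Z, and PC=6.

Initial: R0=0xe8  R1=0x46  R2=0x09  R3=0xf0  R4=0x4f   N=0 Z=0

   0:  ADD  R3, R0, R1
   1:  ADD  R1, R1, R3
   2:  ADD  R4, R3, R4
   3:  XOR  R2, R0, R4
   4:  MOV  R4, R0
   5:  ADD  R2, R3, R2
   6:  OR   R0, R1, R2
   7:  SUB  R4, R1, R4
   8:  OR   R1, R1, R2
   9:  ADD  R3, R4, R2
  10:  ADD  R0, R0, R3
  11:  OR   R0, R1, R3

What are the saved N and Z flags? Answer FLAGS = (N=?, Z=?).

FLAGS = (N=1, Z=0)

after  0: R0=0xe8 R1=0x46 R2=0x09 R3=0x2e R4=0x4f  N=0 Z=0
after  1: R0=0xe8 R1=0x74 R2=0x09 R3=0x2e R4=0x4f  N=0 Z=0
after  2: R0=0xe8 R1=0x74 R2=0x09 R3=0x2e R4=0x7d  N=0 Z=0
after  3: R0=0xe8 R1=0x74 R2=0x95 R3=0x2e R4=0x7d  N=1 Z=0
after  4: R0=0xe8 R1=0x74 R2=0x95 R3=0x2e R4=0xe8  N=1 Z=0
after  5: R0=0xe8 R1=0x74 R2=0xc3 R3=0x2e R4=0xe8  N=1 Z=0
-- IRQ taken; context saved, return-PC = 6 --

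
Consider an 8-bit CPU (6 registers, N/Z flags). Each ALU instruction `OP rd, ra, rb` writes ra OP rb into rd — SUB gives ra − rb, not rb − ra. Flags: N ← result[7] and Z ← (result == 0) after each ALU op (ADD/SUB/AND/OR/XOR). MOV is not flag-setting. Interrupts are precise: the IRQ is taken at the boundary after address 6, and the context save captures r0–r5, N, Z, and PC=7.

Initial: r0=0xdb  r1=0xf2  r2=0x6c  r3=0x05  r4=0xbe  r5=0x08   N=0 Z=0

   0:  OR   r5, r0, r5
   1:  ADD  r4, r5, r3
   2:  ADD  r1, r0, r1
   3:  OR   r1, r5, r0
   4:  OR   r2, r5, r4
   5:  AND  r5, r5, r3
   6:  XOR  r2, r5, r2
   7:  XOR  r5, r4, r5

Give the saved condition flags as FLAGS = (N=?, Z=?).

FLAGS = (N=1, Z=0)

after  0: r0=0xdb r1=0xf2 r2=0x6c r3=0x05 r4=0xbe r5=0xdb  N=1 Z=0
after  1: r0=0xdb r1=0xf2 r2=0x6c r3=0x05 r4=0xe0 r5=0xdb  N=1 Z=0
after  2: r0=0xdb r1=0xcd r2=0x6c r3=0x05 r4=0xe0 r5=0xdb  N=1 Z=0
after  3: r0=0xdb r1=0xdb r2=0x6c r3=0x05 r4=0xe0 r5=0xdb  N=1 Z=0
after  4: r0=0xdb r1=0xdb r2=0xfb r3=0x05 r4=0xe0 r5=0xdb  N=1 Z=0
after  5: r0=0xdb r1=0xdb r2=0xfb r3=0x05 r4=0xe0 r5=0x01  N=0 Z=0
after  6: r0=0xdb r1=0xdb r2=0xfa r3=0x05 r4=0xe0 r5=0x01  N=1 Z=0
-- IRQ taken; context saved, return-PC = 7 --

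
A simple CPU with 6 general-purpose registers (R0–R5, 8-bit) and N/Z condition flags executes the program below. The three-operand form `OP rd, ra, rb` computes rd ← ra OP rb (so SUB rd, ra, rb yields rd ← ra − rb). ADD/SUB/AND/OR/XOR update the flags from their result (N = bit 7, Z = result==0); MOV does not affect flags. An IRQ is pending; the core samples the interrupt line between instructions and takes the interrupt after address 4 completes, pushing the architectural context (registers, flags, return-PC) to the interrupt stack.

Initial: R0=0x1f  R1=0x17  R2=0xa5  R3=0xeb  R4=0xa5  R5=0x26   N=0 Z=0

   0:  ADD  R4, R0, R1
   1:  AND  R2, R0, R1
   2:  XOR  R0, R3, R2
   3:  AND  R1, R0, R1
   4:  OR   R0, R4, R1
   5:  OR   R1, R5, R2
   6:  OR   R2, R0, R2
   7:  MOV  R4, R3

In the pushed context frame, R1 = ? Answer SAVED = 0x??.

SAVED = 0x14

after  0: R0=0x1f R1=0x17 R2=0xa5 R3=0xeb R4=0x36 R5=0x26  N=0 Z=0
after  1: R0=0x1f R1=0x17 R2=0x17 R3=0xeb R4=0x36 R5=0x26  N=0 Z=0
after  2: R0=0xfc R1=0x17 R2=0x17 R3=0xeb R4=0x36 R5=0x26  N=1 Z=0
after  3: R0=0xfc R1=0x14 R2=0x17 R3=0xeb R4=0x36 R5=0x26  N=0 Z=0
after  4: R0=0x36 R1=0x14 R2=0x17 R3=0xeb R4=0x36 R5=0x26  N=0 Z=0
-- IRQ taken; context saved, return-PC = 5 --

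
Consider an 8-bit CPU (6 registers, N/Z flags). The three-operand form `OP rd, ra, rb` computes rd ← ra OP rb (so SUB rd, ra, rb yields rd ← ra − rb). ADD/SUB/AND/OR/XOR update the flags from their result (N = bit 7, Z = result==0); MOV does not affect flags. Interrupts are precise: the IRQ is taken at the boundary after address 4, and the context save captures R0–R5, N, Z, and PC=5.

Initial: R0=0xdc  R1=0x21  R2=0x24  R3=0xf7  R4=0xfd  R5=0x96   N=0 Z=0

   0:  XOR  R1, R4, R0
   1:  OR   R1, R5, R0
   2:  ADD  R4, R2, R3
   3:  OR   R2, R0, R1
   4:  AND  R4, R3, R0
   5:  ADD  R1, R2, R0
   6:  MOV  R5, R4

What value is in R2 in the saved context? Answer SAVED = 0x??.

SAVED = 0xde

after  0: R0=0xdc R1=0x21 R2=0x24 R3=0xf7 R4=0xfd R5=0x96  N=0 Z=0
after  1: R0=0xdc R1=0xde R2=0x24 R3=0xf7 R4=0xfd R5=0x96  N=1 Z=0
after  2: R0=0xdc R1=0xde R2=0x24 R3=0xf7 R4=0x1b R5=0x96  N=0 Z=0
after  3: R0=0xdc R1=0xde R2=0xde R3=0xf7 R4=0x1b R5=0x96  N=1 Z=0
after  4: R0=0xdc R1=0xde R2=0xde R3=0xf7 R4=0xd4 R5=0x96  N=1 Z=0
-- IRQ taken; context saved, return-PC = 5 --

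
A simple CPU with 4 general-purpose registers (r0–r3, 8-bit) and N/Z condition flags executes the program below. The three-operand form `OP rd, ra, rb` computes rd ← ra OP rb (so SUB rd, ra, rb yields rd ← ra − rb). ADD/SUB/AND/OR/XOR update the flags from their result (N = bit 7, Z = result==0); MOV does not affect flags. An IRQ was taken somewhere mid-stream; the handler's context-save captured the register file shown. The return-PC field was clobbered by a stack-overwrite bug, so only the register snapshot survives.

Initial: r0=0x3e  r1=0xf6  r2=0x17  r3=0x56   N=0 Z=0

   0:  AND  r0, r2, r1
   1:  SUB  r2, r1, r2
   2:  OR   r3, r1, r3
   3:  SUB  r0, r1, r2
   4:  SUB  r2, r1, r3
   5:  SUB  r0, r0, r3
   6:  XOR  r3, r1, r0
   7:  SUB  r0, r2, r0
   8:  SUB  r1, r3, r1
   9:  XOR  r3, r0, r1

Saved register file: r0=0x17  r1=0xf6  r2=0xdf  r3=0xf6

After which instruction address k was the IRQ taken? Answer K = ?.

K = 3

after  0: r0=0x16 r1=0xf6 r2=0x17 r3=0x56  N=0 Z=0
after  1: r0=0x16 r1=0xf6 r2=0xdf r3=0x56  N=1 Z=0
after  2: r0=0x16 r1=0xf6 r2=0xdf r3=0xf6  N=1 Z=0
after  3: r0=0x17 r1=0xf6 r2=0xdf r3=0xf6  N=0 Z=0
-- IRQ taken; context saved, return-PC = 4 --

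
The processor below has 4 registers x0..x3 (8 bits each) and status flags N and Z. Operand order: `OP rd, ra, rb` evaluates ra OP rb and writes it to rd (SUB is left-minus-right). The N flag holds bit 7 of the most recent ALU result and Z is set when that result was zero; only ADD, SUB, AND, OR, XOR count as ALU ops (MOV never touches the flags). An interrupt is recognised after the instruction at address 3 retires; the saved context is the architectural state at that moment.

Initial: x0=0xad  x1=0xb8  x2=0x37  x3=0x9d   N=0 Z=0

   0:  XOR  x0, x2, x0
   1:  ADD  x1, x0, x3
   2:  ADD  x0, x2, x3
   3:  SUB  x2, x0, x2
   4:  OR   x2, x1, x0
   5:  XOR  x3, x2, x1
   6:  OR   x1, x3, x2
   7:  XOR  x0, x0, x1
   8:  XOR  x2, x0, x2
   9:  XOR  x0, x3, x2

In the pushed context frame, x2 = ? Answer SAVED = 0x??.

SAVED = 0x9d

after  0: x0=0x9a x1=0xb8 x2=0x37 x3=0x9d  N=1 Z=0
after  1: x0=0x9a x1=0x37 x2=0x37 x3=0x9d  N=0 Z=0
after  2: x0=0xd4 x1=0x37 x2=0x37 x3=0x9d  N=1 Z=0
after  3: x0=0xd4 x1=0x37 x2=0x9d x3=0x9d  N=1 Z=0
-- IRQ taken; context saved, return-PC = 4 --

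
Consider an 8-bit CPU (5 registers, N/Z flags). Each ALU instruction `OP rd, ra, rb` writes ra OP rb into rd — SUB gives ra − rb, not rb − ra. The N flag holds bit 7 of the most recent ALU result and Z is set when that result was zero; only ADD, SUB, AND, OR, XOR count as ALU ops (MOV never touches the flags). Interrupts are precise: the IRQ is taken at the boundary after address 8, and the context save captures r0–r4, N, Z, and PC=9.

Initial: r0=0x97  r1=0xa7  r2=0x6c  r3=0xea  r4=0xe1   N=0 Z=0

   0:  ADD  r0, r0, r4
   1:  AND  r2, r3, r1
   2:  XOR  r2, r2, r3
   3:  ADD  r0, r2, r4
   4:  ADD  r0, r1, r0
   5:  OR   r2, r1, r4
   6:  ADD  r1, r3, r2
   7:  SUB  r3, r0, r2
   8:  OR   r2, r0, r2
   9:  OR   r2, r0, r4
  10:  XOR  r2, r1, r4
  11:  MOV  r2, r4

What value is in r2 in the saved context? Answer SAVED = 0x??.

SAVED = 0xf7

after  0: r0=0x78 r1=0xa7 r2=0x6c r3=0xea r4=0xe1  N=0 Z=0
after  1: r0=0x78 r1=0xa7 r2=0xa2 r3=0xea r4=0xe1  N=1 Z=0
after  2: r0=0x78 r1=0xa7 r2=0x48 r3=0xea r4=0xe1  N=0 Z=0
after  3: r0=0x29 r1=0xa7 r2=0x48 r3=0xea r4=0xe1  N=0 Z=0
after  4: r0=0xd0 r1=0xa7 r2=0x48 r3=0xea r4=0xe1  N=1 Z=0
after  5: r0=0xd0 r1=0xa7 r2=0xe7 r3=0xea r4=0xe1  N=1 Z=0
after  6: r0=0xd0 r1=0xd1 r2=0xe7 r3=0xea r4=0xe1  N=1 Z=0
after  7: r0=0xd0 r1=0xd1 r2=0xe7 r3=0xe9 r4=0xe1  N=1 Z=0
after  8: r0=0xd0 r1=0xd1 r2=0xf7 r3=0xe9 r4=0xe1  N=1 Z=0
-- IRQ taken; context saved, return-PC = 9 --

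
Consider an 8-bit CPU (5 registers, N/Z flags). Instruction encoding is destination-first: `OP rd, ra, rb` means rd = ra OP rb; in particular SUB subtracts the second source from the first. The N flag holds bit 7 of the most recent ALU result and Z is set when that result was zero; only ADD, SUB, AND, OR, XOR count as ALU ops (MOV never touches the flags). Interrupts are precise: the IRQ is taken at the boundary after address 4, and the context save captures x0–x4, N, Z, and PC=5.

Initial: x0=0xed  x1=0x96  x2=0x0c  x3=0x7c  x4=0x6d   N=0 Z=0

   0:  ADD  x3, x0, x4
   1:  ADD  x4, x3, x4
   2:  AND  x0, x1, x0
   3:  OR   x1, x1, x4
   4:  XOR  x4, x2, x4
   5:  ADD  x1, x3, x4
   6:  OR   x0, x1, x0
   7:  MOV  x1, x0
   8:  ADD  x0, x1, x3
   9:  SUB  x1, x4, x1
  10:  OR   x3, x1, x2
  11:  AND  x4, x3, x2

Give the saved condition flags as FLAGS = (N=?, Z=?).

FLAGS = (N=1, Z=0)

after  0: x0=0xed x1=0x96 x2=0x0c x3=0x5a x4=0x6d  N=0 Z=0
after  1: x0=0xed x1=0x96 x2=0x0c x3=0x5a x4=0xc7  N=1 Z=0
after  2: x0=0x84 x1=0x96 x2=0x0c x3=0x5a x4=0xc7  N=1 Z=0
after  3: x0=0x84 x1=0xd7 x2=0x0c x3=0x5a x4=0xc7  N=1 Z=0
after  4: x0=0x84 x1=0xd7 x2=0x0c x3=0x5a x4=0xcb  N=1 Z=0
-- IRQ taken; context saved, return-PC = 5 --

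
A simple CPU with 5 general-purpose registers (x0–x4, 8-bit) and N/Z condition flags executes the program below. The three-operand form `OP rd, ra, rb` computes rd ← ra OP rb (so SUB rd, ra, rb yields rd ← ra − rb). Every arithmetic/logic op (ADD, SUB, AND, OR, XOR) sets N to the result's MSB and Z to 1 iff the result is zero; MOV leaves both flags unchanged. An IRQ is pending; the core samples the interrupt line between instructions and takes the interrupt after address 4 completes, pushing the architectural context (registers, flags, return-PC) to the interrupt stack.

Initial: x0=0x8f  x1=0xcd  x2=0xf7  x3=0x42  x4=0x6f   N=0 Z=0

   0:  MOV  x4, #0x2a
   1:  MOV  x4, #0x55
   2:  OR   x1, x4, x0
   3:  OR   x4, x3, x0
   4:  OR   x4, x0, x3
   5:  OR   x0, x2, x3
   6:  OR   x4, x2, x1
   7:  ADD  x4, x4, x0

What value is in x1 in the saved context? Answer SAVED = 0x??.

after  0: x0=0x8f x1=0xcd x2=0xf7 x3=0x42 x4=0x2a  N=0 Z=0
after  1: x0=0x8f x1=0xcd x2=0xf7 x3=0x42 x4=0x55  N=0 Z=0
after  2: x0=0x8f x1=0xdf x2=0xf7 x3=0x42 x4=0x55  N=1 Z=0
after  3: x0=0x8f x1=0xdf x2=0xf7 x3=0x42 x4=0xcf  N=1 Z=0
after  4: x0=0x8f x1=0xdf x2=0xf7 x3=0x42 x4=0xcf  N=1 Z=0
-- IRQ taken; context saved, return-PC = 5 --

SAVED = 0xdf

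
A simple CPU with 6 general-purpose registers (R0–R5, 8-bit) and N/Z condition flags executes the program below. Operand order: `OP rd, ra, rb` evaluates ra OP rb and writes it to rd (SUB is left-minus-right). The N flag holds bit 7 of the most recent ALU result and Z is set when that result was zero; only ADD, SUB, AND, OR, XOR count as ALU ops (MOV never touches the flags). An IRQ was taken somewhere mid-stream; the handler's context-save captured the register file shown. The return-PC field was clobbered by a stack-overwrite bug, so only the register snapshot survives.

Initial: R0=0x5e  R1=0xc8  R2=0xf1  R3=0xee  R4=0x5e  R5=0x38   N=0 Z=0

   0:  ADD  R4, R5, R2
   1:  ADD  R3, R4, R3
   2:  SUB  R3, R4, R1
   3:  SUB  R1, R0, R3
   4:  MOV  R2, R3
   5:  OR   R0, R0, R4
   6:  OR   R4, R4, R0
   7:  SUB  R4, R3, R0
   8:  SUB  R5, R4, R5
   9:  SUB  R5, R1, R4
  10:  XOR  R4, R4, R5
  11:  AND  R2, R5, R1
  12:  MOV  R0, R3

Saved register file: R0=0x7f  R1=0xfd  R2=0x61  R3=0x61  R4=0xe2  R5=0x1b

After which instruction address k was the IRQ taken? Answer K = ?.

after  0: R0=0x5e R1=0xc8 R2=0xf1 R3=0xee R4=0x29 R5=0x38  N=0 Z=0
after  1: R0=0x5e R1=0xc8 R2=0xf1 R3=0x17 R4=0x29 R5=0x38  N=0 Z=0
after  2: R0=0x5e R1=0xc8 R2=0xf1 R3=0x61 R4=0x29 R5=0x38  N=0 Z=0
after  3: R0=0x5e R1=0xfd R2=0xf1 R3=0x61 R4=0x29 R5=0x38  N=1 Z=0
after  4: R0=0x5e R1=0xfd R2=0x61 R3=0x61 R4=0x29 R5=0x38  N=1 Z=0
after  5: R0=0x7f R1=0xfd R2=0x61 R3=0x61 R4=0x29 R5=0x38  N=0 Z=0
after  6: R0=0x7f R1=0xfd R2=0x61 R3=0x61 R4=0x7f R5=0x38  N=0 Z=0
after  7: R0=0x7f R1=0xfd R2=0x61 R3=0x61 R4=0xe2 R5=0x38  N=1 Z=0
after  8: R0=0x7f R1=0xfd R2=0x61 R3=0x61 R4=0xe2 R5=0xaa  N=1 Z=0
after  9: R0=0x7f R1=0xfd R2=0x61 R3=0x61 R4=0xe2 R5=0x1b  N=0 Z=0
-- IRQ taken; context saved, return-PC = 10 --

K = 9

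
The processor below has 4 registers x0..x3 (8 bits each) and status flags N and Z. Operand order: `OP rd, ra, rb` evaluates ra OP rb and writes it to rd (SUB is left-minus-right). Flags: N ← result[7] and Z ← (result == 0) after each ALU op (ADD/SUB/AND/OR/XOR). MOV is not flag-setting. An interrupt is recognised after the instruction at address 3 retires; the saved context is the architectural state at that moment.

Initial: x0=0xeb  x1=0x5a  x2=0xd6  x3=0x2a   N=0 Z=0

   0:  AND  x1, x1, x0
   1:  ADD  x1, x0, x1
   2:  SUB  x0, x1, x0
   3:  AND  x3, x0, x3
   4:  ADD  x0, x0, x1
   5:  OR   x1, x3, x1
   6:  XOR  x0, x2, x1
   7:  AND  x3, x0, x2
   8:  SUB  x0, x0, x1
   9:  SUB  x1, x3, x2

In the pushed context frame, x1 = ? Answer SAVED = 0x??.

SAVED = 0x35

after  0: x0=0xeb x1=0x4a x2=0xd6 x3=0x2a  N=0 Z=0
after  1: x0=0xeb x1=0x35 x2=0xd6 x3=0x2a  N=0 Z=0
after  2: x0=0x4a x1=0x35 x2=0xd6 x3=0x2a  N=0 Z=0
after  3: x0=0x4a x1=0x35 x2=0xd6 x3=0x0a  N=0 Z=0
-- IRQ taken; context saved, return-PC = 4 --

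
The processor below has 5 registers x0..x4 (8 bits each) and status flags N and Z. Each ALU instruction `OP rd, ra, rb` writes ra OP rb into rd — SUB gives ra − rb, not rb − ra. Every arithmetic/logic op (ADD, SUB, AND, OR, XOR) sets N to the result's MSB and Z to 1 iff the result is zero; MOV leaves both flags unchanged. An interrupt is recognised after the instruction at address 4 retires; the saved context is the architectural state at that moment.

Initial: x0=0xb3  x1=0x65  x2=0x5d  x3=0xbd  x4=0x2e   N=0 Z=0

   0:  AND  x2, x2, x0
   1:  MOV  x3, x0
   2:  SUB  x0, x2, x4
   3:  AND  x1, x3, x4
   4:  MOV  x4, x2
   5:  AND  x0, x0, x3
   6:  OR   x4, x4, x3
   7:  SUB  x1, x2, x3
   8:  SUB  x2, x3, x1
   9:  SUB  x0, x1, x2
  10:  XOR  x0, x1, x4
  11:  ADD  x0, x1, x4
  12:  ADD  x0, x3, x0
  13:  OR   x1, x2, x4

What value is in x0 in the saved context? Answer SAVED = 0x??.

SAVED = 0xe3

after  0: x0=0xb3 x1=0x65 x2=0x11 x3=0xbd x4=0x2e  N=0 Z=0
after  1: x0=0xb3 x1=0x65 x2=0x11 x3=0xb3 x4=0x2e  N=0 Z=0
after  2: x0=0xe3 x1=0x65 x2=0x11 x3=0xb3 x4=0x2e  N=1 Z=0
after  3: x0=0xe3 x1=0x22 x2=0x11 x3=0xb3 x4=0x2e  N=0 Z=0
after  4: x0=0xe3 x1=0x22 x2=0x11 x3=0xb3 x4=0x11  N=0 Z=0
-- IRQ taken; context saved, return-PC = 5 --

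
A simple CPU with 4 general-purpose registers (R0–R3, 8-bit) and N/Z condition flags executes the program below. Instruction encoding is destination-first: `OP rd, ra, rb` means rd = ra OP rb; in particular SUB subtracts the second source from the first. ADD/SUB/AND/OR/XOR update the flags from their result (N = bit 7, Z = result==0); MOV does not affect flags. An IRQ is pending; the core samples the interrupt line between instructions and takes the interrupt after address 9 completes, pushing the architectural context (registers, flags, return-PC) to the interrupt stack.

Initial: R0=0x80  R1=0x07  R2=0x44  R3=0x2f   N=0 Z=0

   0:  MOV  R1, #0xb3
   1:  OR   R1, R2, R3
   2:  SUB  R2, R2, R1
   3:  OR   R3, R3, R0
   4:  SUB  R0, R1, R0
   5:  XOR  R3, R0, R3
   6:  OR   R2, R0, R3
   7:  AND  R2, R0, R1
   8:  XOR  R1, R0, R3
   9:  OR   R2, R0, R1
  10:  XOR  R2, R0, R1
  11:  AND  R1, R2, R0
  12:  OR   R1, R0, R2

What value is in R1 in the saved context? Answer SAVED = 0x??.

after  0: R0=0x80 R1=0xb3 R2=0x44 R3=0x2f  N=0 Z=0
after  1: R0=0x80 R1=0x6f R2=0x44 R3=0x2f  N=0 Z=0
after  2: R0=0x80 R1=0x6f R2=0xd5 R3=0x2f  N=1 Z=0
after  3: R0=0x80 R1=0x6f R2=0xd5 R3=0xaf  N=1 Z=0
after  4: R0=0xef R1=0x6f R2=0xd5 R3=0xaf  N=1 Z=0
after  5: R0=0xef R1=0x6f R2=0xd5 R3=0x40  N=0 Z=0
after  6: R0=0xef R1=0x6f R2=0xef R3=0x40  N=1 Z=0
after  7: R0=0xef R1=0x6f R2=0x6f R3=0x40  N=0 Z=0
after  8: R0=0xef R1=0xaf R2=0x6f R3=0x40  N=1 Z=0
after  9: R0=0xef R1=0xaf R2=0xef R3=0x40  N=1 Z=0
-- IRQ taken; context saved, return-PC = 10 --

SAVED = 0xaf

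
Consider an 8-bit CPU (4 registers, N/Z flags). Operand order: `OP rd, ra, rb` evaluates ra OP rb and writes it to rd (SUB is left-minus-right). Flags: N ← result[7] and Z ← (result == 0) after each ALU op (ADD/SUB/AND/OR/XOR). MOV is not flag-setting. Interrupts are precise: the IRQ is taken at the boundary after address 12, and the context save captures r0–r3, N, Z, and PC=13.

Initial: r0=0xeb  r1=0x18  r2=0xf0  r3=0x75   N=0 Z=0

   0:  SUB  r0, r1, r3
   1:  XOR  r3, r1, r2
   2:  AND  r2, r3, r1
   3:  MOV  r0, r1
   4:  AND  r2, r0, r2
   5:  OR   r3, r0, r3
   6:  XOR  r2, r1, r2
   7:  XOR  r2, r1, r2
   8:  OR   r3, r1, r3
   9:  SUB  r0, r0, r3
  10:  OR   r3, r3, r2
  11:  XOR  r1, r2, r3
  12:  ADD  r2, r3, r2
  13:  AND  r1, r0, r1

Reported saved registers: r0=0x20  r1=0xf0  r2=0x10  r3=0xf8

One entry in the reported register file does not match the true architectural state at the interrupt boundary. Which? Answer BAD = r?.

BAD = r2

after  0: r0=0xa3 r1=0x18 r2=0xf0 r3=0x75  N=1 Z=0
after  1: r0=0xa3 r1=0x18 r2=0xf0 r3=0xe8  N=1 Z=0
after  2: r0=0xa3 r1=0x18 r2=0x08 r3=0xe8  N=0 Z=0
after  3: r0=0x18 r1=0x18 r2=0x08 r3=0xe8  N=0 Z=0
after  4: r0=0x18 r1=0x18 r2=0x08 r3=0xe8  N=0 Z=0
after  5: r0=0x18 r1=0x18 r2=0x08 r3=0xf8  N=1 Z=0
after  6: r0=0x18 r1=0x18 r2=0x10 r3=0xf8  N=0 Z=0
after  7: r0=0x18 r1=0x18 r2=0x08 r3=0xf8  N=0 Z=0
after  8: r0=0x18 r1=0x18 r2=0x08 r3=0xf8  N=1 Z=0
after  9: r0=0x20 r1=0x18 r2=0x08 r3=0xf8  N=0 Z=0
after 10: r0=0x20 r1=0x18 r2=0x08 r3=0xf8  N=1 Z=0
after 11: r0=0x20 r1=0xf0 r2=0x08 r3=0xf8  N=1 Z=0
after 12: r0=0x20 r1=0xf0 r2=0x00 r3=0xf8  N=0 Z=1
-- IRQ taken; context saved, return-PC = 13 --
mismatch: r2: reported 0x10 vs actual 0x00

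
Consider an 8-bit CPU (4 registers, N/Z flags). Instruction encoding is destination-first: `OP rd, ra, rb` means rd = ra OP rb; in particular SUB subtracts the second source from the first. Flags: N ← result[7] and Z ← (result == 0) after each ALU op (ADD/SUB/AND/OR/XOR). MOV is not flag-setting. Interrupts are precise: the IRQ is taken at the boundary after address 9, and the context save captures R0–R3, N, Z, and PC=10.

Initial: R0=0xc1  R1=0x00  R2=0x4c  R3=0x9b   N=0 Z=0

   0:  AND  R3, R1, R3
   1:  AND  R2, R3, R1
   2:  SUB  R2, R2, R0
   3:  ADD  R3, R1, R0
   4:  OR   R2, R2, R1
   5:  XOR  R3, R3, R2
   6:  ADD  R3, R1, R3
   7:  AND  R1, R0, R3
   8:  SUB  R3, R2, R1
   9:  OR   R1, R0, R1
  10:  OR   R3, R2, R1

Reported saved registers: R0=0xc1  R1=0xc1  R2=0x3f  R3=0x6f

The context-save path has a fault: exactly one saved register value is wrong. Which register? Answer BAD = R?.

after  0: R0=0xc1 R1=0x00 R2=0x4c R3=0x00  N=0 Z=1
after  1: R0=0xc1 R1=0x00 R2=0x00 R3=0x00  N=0 Z=1
after  2: R0=0xc1 R1=0x00 R2=0x3f R3=0x00  N=0 Z=0
after  3: R0=0xc1 R1=0x00 R2=0x3f R3=0xc1  N=1 Z=0
after  4: R0=0xc1 R1=0x00 R2=0x3f R3=0xc1  N=0 Z=0
after  5: R0=0xc1 R1=0x00 R2=0x3f R3=0xfe  N=1 Z=0
after  6: R0=0xc1 R1=0x00 R2=0x3f R3=0xfe  N=1 Z=0
after  7: R0=0xc1 R1=0xc0 R2=0x3f R3=0xfe  N=1 Z=0
after  8: R0=0xc1 R1=0xc0 R2=0x3f R3=0x7f  N=0 Z=0
after  9: R0=0xc1 R1=0xc1 R2=0x3f R3=0x7f  N=1 Z=0
-- IRQ taken; context saved, return-PC = 10 --
mismatch: R3: reported 0x6f vs actual 0x7f

BAD = R3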